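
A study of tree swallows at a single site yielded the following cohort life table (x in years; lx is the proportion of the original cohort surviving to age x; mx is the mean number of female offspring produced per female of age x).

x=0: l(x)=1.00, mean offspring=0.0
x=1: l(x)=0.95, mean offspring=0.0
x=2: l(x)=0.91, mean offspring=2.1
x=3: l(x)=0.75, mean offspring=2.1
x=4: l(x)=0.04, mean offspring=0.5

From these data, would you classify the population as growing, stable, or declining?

growing

R0 = Σ lx·mx = 0 + 0 + 1.911 + 1.575 + 0.02 = 3.506
R0 > 1, so the population is growing.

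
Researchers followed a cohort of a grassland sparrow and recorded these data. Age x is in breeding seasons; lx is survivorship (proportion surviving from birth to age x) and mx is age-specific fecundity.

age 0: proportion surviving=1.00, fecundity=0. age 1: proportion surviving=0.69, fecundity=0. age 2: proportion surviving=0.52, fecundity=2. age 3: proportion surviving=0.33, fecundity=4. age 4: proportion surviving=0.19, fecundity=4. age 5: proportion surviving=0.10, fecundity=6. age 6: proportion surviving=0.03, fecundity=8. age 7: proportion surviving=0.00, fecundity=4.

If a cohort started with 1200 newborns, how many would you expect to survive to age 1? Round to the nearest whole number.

828

Expected survivors = N0 · l_1 = 1200 × 0.69 = 828 → 828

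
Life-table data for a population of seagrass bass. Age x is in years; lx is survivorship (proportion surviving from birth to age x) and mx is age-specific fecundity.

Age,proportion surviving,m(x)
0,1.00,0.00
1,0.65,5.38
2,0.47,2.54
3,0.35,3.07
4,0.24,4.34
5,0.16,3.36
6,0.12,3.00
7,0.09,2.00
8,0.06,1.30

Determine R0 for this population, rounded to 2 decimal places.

7.96

lx·mx by age: 0, 3.497, 1.1938, 1.0745, 1.0416, 0.5376, 0.36, 0.18, 0.078
R0 = Σ lx·mx = 7.9625 → 7.96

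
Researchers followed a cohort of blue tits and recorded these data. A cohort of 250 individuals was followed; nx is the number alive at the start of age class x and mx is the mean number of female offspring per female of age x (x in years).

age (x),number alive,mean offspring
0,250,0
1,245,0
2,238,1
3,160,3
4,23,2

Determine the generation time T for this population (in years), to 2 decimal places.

2.75

lx = nx/n0 = nx/250: 1, 0.98, 0.952, 0.64, 0.092
lx·mx: 0, 0, 0.952, 1.92, 0.184 → R0 = 3.056
x·lx·mx: 0, 0, 1.904, 5.76, 0.736 → Σ = 8.4
T = 8.4 / 3.056 = 2.748691… → 2.75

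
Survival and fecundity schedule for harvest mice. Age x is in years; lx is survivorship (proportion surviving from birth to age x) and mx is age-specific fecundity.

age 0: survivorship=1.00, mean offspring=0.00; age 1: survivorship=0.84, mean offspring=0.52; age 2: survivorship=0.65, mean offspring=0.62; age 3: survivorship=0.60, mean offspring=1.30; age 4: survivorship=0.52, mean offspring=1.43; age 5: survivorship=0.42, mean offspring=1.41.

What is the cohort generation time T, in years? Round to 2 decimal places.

3.22

lx·mx: 0, 0.4368, 0.403, 0.78, 0.7436, 0.5922 → R0 = 2.9556
x·lx·mx: 0, 0.4368, 0.806, 2.34, 2.9744, 2.961 → Σ = 9.5182
T = 9.5182 / 2.9556 = 3.220395… → 3.22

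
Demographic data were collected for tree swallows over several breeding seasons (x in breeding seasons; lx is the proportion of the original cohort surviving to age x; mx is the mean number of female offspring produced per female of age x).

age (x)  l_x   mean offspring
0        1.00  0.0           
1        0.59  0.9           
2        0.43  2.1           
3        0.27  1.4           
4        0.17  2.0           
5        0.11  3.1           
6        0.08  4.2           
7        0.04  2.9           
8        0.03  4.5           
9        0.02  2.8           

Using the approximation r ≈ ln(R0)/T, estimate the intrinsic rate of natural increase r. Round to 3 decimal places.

R0 = Σ lx·mx = 0 + 0.531 + 0.903 + 0.378 + 0.34 + 0.341 + 0.336 + 0.116 + 0.135 + 0.056 = 3.136
Σ x·lx·mx = 10.948; T = 10.948/3.136 = 3.49107…
r ≈ ln(R0)/T = ln(3.136)/3.49107… = 0.32739… → 0.327

0.327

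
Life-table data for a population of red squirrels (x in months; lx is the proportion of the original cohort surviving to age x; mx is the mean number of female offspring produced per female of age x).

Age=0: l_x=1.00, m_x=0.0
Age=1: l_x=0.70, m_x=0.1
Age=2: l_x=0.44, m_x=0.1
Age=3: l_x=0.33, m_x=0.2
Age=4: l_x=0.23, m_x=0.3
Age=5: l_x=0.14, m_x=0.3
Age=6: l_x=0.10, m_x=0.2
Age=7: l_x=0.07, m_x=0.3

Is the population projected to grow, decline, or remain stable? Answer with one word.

declining

R0 = Σ lx·mx = 0 + 0.07 + 0.044 + 0.066 + 0.069 + 0.042 + 0.02 + 0.021 = 0.332
R0 < 1, so the population is declining.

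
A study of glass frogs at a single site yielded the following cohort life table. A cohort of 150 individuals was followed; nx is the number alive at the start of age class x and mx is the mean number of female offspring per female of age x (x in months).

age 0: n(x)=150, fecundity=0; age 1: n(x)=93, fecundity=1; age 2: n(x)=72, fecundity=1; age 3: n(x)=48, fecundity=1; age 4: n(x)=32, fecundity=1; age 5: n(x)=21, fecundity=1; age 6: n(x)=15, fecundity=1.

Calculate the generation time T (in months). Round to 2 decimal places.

2.51

lx = nx/n0 = nx/150: 1, 0.62, 0.48, 0.32, 0.21333…, 0.14, 0.1
lx·mx: 0, 0.62, 0.48, 0.32, 0.213333…, 0.14, 0.1 → R0 = 1.873333…
x·lx·mx: 0, 0.62, 0.96, 0.96, 0.853333…, 0.7, 0.6 → Σ = 4.693333…
T = 4.693333… / 1.873333… = 2.505338… → 2.51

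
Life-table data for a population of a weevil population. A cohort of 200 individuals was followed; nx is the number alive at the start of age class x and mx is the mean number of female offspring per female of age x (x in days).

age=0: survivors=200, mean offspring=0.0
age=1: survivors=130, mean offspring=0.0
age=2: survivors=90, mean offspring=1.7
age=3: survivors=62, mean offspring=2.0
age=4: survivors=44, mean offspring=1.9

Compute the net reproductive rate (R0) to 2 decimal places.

1.80

lx = nx/n0 = nx/200: 1, 0.65, 0.45, 0.31, 0.22
lx·mx by age: 0, 0, 0.765, 0.62, 0.418
R0 = Σ lx·mx = 1.803 → 1.80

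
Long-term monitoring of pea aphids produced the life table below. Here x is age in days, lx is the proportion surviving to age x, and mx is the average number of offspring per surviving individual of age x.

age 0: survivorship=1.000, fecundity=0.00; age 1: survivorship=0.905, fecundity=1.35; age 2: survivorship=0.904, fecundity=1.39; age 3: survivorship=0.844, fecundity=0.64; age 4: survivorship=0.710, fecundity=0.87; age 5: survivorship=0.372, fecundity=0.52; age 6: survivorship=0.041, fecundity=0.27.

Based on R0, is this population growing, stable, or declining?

R0 = Σ lx·mx = 0 + 1.22175 + 1.25656 + 0.54016 + 0.6177 + 0.19344 + 0.01107 = 3.84068
R0 > 1, so the population is growing.

growing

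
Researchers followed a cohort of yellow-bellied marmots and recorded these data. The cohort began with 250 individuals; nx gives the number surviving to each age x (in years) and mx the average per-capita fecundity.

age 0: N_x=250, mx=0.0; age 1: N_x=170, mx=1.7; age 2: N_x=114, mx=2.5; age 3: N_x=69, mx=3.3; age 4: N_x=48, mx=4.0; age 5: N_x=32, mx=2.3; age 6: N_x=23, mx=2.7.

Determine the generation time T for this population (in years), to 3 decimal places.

lx = nx/n0 = nx/250: 1, 0.68, 0.456, 0.276, 0.192, 0.128, 0.092
lx·mx: 0, 1.156, 1.14, 0.9108, 0.768, 0.2944, 0.2484 → R0 = 4.5176
x·lx·mx: 0, 1.156, 2.28, 2.7324, 3.072, 1.472, 1.4904 → Σ = 12.2028
T = 12.2028 / 4.5176 = 2.701169… → 2.701

2.701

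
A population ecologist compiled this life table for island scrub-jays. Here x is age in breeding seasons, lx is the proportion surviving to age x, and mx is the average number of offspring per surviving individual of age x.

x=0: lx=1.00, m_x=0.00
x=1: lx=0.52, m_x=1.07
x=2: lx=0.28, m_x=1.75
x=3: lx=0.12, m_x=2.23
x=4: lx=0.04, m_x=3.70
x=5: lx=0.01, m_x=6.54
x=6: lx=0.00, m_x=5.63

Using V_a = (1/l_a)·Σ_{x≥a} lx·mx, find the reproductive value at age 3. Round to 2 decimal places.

lx·mx for x ≥ 3: 0.2676, 0.148, 0.0654, 0 → sum = 0.481
V_3 = 0.481 / l_3 = 0.481 / 0.12 = 4.008333… → 4.01

4.01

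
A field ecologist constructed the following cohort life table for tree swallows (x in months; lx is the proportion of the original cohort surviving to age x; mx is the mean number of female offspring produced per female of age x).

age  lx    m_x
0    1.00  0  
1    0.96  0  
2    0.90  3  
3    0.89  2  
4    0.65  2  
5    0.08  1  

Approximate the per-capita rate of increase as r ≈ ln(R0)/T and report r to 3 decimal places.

R0 = Σ lx·mx = 0 + 0 + 2.7 + 1.78 + 1.3 + 0.08 = 5.86
Σ x·lx·mx = 16.34; T = 16.34/5.86 = 2.7884…
r ≈ ln(R0)/T = ln(5.86)/2.7884… = 0.63411… → 0.634

0.634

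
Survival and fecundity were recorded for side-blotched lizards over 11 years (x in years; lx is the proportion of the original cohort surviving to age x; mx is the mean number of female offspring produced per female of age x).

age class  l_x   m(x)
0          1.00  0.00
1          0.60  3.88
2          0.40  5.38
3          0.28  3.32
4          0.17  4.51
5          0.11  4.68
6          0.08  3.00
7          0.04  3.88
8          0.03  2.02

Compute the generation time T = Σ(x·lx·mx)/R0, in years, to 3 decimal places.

2.529

lx·mx: 0, 2.328, 2.152, 0.9296, 0.7667, 0.5148, 0.24, 0.1552, 0.0606 → R0 = 7.1469
x·lx·mx: 0, 2.328, 4.304, 2.7888, 3.0668, 2.574, 1.44, 1.0864, 0.4848 → Σ = 18.0728
T = 18.0728 / 7.1469 = 2.528761… → 2.529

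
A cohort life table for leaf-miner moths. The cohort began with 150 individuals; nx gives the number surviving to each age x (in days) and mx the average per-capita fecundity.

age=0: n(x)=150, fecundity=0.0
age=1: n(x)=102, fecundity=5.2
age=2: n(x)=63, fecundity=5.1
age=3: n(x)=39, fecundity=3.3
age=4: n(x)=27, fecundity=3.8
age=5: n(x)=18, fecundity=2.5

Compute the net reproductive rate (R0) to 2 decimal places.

7.52

lx = nx/n0 = nx/150: 1, 0.68, 0.42, 0.26, 0.18, 0.12
lx·mx by age: 0, 3.536, 2.142, 0.858, 0.684, 0.3
R0 = Σ lx·mx = 7.52 → 7.52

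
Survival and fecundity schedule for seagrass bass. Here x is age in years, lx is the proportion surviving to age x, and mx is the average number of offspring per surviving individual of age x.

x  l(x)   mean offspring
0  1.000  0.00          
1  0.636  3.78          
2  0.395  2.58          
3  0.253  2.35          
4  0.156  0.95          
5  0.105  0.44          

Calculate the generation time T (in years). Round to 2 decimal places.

1.67

lx·mx: 0, 2.40408, 1.0191, 0.59455, 0.1482, 0.0462 → R0 = 4.21213
x·lx·mx: 0, 2.40408, 2.0382, 1.78365, 0.5928, 0.231 → Σ = 7.04973
T = 7.04973 / 4.21213 = 1.673673… → 1.67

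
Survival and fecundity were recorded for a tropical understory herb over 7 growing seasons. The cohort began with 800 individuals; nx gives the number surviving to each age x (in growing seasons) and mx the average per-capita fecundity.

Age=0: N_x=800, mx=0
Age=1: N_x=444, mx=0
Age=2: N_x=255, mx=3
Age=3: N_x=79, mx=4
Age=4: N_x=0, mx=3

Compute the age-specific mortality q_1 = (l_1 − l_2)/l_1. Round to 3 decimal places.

lx = nx/n0 = nx/800: 1, 0.555, 0.31875, 0.09875, 0
q_1 = (l_1 − l_2) / l_1 = (0.555 − 0.31875) / 0.555
     = 0.23625 / 0.555 = 0.425676… → 0.426

0.426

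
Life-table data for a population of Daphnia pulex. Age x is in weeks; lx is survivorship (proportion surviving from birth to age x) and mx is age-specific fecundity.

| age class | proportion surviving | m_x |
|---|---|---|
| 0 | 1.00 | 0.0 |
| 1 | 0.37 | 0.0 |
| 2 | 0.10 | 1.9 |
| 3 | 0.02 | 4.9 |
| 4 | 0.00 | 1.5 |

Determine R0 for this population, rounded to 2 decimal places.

0.29

lx·mx by age: 0, 0, 0.19, 0.098, 0
R0 = Σ lx·mx = 0.288 → 0.29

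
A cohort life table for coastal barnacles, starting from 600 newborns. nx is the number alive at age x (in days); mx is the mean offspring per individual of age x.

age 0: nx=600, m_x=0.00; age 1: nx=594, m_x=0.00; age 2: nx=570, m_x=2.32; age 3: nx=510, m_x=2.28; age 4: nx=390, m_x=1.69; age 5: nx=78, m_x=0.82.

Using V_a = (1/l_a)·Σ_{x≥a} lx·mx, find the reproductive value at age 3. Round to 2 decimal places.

lx = nx/n0 = nx/600: 1, 0.99, 0.95, 0.85, 0.65, 0.13
lx·mx for x ≥ 3: 1.938, 1.0985, 0.1066 → sum = 3.1431
V_3 = 3.1431 / l_3 = 3.1431 / 0.85 = 3.697765… → 3.70

3.70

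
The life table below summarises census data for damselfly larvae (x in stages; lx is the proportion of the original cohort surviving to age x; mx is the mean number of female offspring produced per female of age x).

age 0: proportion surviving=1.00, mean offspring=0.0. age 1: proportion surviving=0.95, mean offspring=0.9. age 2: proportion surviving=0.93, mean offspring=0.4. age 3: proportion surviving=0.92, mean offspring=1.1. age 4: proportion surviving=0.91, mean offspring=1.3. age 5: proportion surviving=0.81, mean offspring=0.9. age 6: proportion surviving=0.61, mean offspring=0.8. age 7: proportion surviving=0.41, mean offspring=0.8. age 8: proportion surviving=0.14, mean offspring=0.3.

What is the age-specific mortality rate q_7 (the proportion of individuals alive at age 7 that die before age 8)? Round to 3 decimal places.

q_7 = (l_7 − l_8) / l_7 = (0.41 − 0.14) / 0.41
     = 0.27 / 0.41 = 0.658537… → 0.659

0.659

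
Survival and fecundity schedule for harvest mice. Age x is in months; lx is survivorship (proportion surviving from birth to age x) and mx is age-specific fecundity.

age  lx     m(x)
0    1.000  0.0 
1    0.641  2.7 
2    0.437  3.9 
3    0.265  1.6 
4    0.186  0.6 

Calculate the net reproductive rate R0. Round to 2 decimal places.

3.97

lx·mx by age: 0, 1.7307, 1.7043, 0.424, 0.1116
R0 = Σ lx·mx = 3.9706 → 3.97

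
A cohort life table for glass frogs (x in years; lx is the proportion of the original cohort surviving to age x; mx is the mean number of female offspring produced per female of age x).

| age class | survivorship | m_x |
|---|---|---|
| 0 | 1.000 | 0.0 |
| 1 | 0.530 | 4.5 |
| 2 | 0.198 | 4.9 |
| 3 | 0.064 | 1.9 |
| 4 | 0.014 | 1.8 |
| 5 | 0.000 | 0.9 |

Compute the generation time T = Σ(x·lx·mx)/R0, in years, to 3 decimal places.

1.368

lx·mx: 0, 2.385, 0.9702, 0.1216, 0.0252, 0 → R0 = 3.502
x·lx·mx: 0, 2.385, 1.9404, 0.3648, 0.1008, 0 → Σ = 4.791
T = 4.791 / 3.502 = 1.368075… → 1.368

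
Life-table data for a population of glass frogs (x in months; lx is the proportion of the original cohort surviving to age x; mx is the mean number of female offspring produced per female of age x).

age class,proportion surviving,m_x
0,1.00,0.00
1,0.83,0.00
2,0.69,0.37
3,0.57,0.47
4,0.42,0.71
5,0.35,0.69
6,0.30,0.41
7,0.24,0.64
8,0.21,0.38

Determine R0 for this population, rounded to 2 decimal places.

lx·mx by age: 0, 0, 0.2553, 0.2679, 0.2982, 0.2415, 0.123, 0.1536, 0.0798
R0 = Σ lx·mx = 1.4193 → 1.42

1.42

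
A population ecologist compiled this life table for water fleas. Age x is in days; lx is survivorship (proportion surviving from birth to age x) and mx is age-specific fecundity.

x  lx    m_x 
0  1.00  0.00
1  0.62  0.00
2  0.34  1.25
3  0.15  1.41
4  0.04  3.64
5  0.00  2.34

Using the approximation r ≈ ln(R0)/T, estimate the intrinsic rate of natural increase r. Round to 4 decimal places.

R0 = Σ lx·mx = 0 + 0 + 0.425 + 0.2115 + 0.1456 + 0 = 0.7821
Σ x·lx·mx = 2.0669; T = 2.0669/0.7821 = 2.64276…
r ≈ ln(R0)/T = ln(0.7821)/2.64276… = -0.092999… → -0.0930

-0.0930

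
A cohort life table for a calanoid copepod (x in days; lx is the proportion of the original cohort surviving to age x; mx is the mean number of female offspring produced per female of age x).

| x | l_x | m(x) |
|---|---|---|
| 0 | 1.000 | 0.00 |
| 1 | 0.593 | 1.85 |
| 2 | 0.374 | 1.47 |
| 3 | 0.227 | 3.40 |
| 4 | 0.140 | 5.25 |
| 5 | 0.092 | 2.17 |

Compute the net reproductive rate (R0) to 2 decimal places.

lx·mx by age: 0, 1.09705, 0.54978, 0.7718, 0.735, 0.19964
R0 = Σ lx·mx = 3.35327 → 3.35

3.35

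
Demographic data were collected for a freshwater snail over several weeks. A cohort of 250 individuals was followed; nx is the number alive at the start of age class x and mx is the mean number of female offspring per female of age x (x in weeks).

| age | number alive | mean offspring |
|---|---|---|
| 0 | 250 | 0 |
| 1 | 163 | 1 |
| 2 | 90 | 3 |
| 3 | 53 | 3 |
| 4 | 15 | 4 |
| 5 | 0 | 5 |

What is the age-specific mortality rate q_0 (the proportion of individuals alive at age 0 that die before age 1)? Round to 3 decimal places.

0.348

lx = nx/n0 = nx/250: 1, 0.652, 0.36, 0.212, 0.06, 0
q_0 = (l_0 − l_1) / l_0 = (1 − 0.652) / 1
     = 0.348 / 1 = 0.348 → 0.348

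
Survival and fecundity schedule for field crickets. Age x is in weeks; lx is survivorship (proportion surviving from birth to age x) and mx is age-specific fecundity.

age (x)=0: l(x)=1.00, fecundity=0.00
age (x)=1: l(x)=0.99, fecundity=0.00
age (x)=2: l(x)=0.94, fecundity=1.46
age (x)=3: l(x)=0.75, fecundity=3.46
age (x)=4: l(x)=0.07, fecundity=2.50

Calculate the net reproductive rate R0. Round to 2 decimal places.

lx·mx by age: 0, 0, 1.3724, 2.595, 0.175
R0 = Σ lx·mx = 4.1424 → 4.14

4.14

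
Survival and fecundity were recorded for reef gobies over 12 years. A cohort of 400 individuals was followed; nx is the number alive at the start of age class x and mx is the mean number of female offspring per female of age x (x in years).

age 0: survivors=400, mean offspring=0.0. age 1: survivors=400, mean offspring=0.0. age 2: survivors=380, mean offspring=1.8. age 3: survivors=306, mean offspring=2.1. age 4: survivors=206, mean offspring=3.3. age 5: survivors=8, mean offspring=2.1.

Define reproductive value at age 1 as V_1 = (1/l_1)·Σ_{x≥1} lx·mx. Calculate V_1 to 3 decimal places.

5.058

lx = nx/n0 = nx/400: 1, 1, 0.95, 0.765, 0.515, 0.02
lx·mx for x ≥ 1: 0, 1.71, 1.6065, 1.6995, 0.042 → sum = 5.058
V_1 = 5.058 / l_1 = 5.058 / 1 = 5.058 → 5.058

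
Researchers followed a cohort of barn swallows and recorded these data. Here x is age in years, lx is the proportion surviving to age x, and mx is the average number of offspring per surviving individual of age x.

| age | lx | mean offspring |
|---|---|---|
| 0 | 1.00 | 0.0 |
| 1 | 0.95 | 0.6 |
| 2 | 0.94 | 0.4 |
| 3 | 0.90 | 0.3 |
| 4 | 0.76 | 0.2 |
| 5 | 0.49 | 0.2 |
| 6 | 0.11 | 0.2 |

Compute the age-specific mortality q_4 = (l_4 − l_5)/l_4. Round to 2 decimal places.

0.36

q_4 = (l_4 − l_5) / l_4 = (0.76 − 0.49) / 0.76
     = 0.27 / 0.76 = 0.355263… → 0.36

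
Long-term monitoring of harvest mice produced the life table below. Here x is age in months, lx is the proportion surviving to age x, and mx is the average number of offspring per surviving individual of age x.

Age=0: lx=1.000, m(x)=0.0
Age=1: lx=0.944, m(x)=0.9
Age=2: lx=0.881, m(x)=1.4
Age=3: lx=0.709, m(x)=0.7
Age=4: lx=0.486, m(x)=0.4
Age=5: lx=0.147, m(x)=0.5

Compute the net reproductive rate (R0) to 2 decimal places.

2.85

lx·mx by age: 0, 0.8496, 1.2334, 0.4963, 0.1944, 0.0735
R0 = Σ lx·mx = 2.8472 → 2.85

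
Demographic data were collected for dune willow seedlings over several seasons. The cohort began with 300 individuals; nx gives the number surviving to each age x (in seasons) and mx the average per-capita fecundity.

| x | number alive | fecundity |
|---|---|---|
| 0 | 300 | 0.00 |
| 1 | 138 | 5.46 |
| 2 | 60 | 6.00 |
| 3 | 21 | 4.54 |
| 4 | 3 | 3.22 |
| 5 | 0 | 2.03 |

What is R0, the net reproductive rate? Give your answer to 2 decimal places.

lx = nx/n0 = nx/300: 1, 0.46, 0.2, 0.07, 0.01, 0
lx·mx by age: 0, 2.5116, 1.2, 0.3178, 0.0322, 0
R0 = Σ lx·mx = 4.0616 → 4.06

4.06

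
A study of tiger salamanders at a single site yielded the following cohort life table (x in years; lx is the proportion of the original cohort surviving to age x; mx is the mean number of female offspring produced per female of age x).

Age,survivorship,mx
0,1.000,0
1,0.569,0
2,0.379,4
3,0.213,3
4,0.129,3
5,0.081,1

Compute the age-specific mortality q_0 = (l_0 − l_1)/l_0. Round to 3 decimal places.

q_0 = (l_0 − l_1) / l_0 = (1 − 0.569) / 1
     = 0.431 / 1 = 0.431 → 0.431

0.431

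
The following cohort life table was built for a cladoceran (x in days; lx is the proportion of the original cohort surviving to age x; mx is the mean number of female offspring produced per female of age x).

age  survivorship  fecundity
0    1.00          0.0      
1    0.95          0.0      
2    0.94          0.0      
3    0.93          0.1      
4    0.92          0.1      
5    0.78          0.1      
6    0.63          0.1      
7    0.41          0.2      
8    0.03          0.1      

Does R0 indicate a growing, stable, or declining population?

R0 = Σ lx·mx = 0 + 0 + 0 + 0.093 + 0.092 + 0.078 + 0.063 + 0.082 + 0.003 = 0.411
R0 < 1, so the population is declining.

declining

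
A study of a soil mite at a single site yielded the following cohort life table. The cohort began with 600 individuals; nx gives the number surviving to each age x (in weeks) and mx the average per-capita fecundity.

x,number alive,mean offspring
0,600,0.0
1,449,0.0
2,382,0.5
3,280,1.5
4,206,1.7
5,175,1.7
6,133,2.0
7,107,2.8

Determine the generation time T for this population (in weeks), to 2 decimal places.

lx = nx/n0 = nx/600: 1, 0.74833…, 0.63667…, 0.46667…, 0.34333…, 0.29167…, 0.22167…, 0.17833…
lx·mx: 0, 0, 0.318333…, 0.7…, 0.583667…, 0.495833…, 0.443333…, 0.499333… → R0 = 3.0405…
x·lx·mx: 0, 0, 0.636667…, 2.1…, 2.334667…, 2.479167…, 2.66…, 3.495333… → Σ = 13.705833…
T = 13.705833… / 3.0405… = 4.507756… → 4.51

4.51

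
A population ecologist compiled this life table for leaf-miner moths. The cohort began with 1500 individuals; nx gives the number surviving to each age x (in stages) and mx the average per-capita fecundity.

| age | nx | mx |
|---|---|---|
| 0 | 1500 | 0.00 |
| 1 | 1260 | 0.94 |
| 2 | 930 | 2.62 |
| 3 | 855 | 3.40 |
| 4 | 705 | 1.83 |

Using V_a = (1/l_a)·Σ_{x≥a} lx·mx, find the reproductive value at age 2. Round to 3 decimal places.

lx = nx/n0 = nx/1500: 1, 0.84, 0.62, 0.57, 0.47
lx·mx for x ≥ 2: 1.6244, 1.938, 0.8601 → sum = 4.4225
V_2 = 4.4225 / l_2 = 4.4225 / 0.62 = 7.133065… → 7.133

7.133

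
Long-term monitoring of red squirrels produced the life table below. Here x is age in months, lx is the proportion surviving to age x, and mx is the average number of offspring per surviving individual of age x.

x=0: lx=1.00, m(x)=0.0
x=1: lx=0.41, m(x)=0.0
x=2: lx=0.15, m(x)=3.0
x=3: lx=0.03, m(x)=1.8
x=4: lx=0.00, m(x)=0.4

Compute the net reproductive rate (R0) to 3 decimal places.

lx·mx by age: 0, 0, 0.45, 0.054, 0
R0 = Σ lx·mx = 0.504 → 0.504

0.504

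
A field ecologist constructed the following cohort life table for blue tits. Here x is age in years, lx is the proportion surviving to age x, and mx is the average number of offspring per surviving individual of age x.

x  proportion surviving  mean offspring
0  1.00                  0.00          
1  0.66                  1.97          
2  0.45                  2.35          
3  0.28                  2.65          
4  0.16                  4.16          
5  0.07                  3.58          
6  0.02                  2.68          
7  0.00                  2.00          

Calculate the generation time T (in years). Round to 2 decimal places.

2.43

lx·mx: 0, 1.3002, 1.0575, 0.742, 0.6656, 0.2506, 0.0536, 0 → R0 = 4.0695
x·lx·mx: 0, 1.3002, 2.115, 2.226, 2.6624, 1.253, 0.3216, 0 → Σ = 9.8782
T = 9.8782 / 4.0695 = 2.427374… → 2.43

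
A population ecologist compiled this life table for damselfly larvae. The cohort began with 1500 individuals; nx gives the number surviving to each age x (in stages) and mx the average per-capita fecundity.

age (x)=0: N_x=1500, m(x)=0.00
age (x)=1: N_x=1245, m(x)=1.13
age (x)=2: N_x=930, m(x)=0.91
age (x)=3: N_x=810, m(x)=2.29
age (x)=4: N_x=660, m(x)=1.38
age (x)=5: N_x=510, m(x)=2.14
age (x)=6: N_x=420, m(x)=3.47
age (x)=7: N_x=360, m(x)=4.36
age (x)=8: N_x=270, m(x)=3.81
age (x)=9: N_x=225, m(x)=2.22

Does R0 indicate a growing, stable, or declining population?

lx = nx/n0 = nx/1500: 1, 0.83, 0.62, 0.54, 0.44, 0.34, 0.28, 0.24, 0.18, 0.15
R0 = Σ lx·mx = 0 + 0.9379 + 0.5642 + 1.2366 + 0.6072 + 0.7276 + 0.9716 + 1.0464 + 0.6858 + 0.333 = 7.1103
R0 > 1, so the population is growing.

growing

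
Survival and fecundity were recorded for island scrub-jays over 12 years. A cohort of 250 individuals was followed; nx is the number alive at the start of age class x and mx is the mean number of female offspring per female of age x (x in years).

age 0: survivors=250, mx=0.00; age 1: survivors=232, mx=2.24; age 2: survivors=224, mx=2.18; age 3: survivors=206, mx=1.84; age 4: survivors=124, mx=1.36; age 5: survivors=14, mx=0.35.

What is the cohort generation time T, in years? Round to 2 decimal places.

lx = nx/n0 = nx/250: 1, 0.928, 0.896, 0.824, 0.496, 0.056
lx·mx: 0, 2.07872, 1.95328, 1.51616, 0.67456, 0.0196 → R0 = 6.24232
x·lx·mx: 0, 2.07872, 3.90656, 4.54848, 2.69824, 0.098 → Σ = 13.33
T = 13.33 / 6.24232 = 2.135424… → 2.14

2.14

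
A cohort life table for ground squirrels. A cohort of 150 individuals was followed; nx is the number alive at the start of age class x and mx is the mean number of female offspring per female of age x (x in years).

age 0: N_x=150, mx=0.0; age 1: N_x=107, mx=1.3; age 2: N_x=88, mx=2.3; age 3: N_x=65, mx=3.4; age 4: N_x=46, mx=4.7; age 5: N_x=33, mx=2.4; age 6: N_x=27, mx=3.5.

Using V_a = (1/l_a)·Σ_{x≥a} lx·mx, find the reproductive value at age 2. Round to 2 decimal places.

9.24

lx = nx/n0 = nx/150: 1, 0.71333…, 0.58667…, 0.43333…, 0.30667…, 0.22, 0.18
lx·mx for x ≥ 2: 1.349333…, 1.473333…, 1.441333…, 0.528, 0.63 → sum = 5.422…
V_2 = 5.422… / l_2 = 5.422… / 0.586667… = 9.242045… → 9.24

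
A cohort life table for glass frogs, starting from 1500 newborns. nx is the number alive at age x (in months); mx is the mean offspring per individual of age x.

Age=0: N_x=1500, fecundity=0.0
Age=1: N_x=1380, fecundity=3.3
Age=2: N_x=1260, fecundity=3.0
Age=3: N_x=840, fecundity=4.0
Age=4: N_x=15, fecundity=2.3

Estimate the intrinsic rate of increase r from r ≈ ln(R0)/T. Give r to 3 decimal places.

lx = nx/n0 = nx/1500: 1, 0.92, 0.84, 0.56, 0.01
R0 = Σ lx·mx = 0 + 3.036 + 2.52 + 2.24 + 0.023 = 7.819
Σ x·lx·mx = 14.888; T = 14.888/7.819 = 1.90408…
r ≈ ln(R0)/T = ln(7.819)/1.90408… = 1.08008… → 1.080

1.080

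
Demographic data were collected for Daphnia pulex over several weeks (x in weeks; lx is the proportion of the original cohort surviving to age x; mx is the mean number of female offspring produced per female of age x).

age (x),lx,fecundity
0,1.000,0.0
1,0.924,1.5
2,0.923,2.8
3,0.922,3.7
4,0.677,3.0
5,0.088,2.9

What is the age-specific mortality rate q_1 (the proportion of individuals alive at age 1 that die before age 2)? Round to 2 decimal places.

0.00

q_1 = (l_1 − l_2) / l_1 = (0.924 − 0.923) / 0.924
     = 0.001 / 0.924 = 0.001082… → 0.00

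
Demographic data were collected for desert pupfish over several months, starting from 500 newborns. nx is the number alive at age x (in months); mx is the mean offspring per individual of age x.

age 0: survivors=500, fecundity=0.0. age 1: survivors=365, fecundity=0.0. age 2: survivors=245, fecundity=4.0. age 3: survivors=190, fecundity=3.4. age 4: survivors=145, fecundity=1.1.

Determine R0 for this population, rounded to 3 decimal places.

3.571

lx = nx/n0 = nx/500: 1, 0.73, 0.49, 0.38, 0.29
lx·mx by age: 0, 0, 1.96, 1.292, 0.319
R0 = Σ lx·mx = 3.571 → 3.571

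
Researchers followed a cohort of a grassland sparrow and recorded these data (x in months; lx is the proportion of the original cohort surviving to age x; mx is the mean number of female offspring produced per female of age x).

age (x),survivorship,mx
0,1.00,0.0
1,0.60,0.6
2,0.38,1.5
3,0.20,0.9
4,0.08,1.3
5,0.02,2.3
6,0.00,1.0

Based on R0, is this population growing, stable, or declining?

R0 = Σ lx·mx = 0 + 0.36 + 0.57 + 0.18 + 0.104 + 0.046 + 0 = 1.26
R0 > 1, so the population is growing.

growing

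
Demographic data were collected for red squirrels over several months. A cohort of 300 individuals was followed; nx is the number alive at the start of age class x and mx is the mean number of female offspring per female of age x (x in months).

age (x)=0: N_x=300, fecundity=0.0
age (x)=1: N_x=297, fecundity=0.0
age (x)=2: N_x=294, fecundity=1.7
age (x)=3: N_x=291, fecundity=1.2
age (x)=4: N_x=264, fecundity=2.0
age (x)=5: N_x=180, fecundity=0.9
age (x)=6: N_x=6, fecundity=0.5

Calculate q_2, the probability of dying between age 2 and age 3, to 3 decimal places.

lx = nx/n0 = nx/300: 1, 0.99, 0.98, 0.97, 0.88, 0.6, 0.02
q_2 = (l_2 − l_3) / l_2 = (0.98 − 0.97) / 0.98
     = 0.01 / 0.98 = 0.010204… → 0.010

0.010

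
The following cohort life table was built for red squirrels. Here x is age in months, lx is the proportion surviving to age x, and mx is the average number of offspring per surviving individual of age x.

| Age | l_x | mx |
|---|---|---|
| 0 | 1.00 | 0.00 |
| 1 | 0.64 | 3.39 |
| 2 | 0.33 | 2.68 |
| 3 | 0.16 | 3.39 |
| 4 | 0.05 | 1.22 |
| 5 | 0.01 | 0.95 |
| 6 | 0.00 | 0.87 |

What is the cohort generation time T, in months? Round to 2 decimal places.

lx·mx: 0, 2.1696, 0.8844, 0.5424, 0.061, 0.0095, 0 → R0 = 3.6669
x·lx·mx: 0, 2.1696, 1.7688, 1.6272, 0.244, 0.0475, 0 → Σ = 5.8571
T = 5.8571 / 3.6669 = 1.597289… → 1.60

1.60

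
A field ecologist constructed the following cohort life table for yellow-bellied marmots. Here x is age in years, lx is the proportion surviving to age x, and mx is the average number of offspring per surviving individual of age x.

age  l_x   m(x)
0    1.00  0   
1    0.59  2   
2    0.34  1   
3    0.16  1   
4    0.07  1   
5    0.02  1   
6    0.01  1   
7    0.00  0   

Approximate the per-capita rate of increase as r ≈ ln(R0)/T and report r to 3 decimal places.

R0 = Σ lx·mx = 0 + 1.18 + 0.34 + 0.16 + 0.07 + 0.02 + 0.01 + 0 = 1.78
Σ x·lx·mx = 2.78; T = 2.78/1.78 = 1.5618…
r ≈ ln(R0)/T = ln(1.78)/1.5618… = 0.3692… → 0.369

0.369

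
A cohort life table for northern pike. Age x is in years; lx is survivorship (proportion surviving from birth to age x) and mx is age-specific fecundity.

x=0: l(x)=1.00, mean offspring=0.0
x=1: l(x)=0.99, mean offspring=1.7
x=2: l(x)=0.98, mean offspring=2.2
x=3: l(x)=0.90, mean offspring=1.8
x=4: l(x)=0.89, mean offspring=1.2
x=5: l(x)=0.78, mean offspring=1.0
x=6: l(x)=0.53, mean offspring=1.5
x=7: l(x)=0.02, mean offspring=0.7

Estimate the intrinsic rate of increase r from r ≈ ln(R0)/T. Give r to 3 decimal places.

R0 = Σ lx·mx = 0 + 1.683 + 2.156 + 1.62 + 1.068 + 0.78 + 0.795 + 0.014 = 8.116
Σ x·lx·mx = 23.895; T = 23.895/8.116 = 2.94418…
r ≈ ln(R0)/T = ln(8.116)/2.94418… = 0.71118… → 0.711

0.711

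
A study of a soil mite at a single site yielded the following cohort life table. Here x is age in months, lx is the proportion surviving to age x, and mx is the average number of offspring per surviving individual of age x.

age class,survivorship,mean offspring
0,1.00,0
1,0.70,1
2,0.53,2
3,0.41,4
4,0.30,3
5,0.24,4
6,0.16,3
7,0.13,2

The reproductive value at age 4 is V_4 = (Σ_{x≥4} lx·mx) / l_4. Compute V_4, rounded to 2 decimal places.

lx·mx for x ≥ 4: 0.9, 0.96, 0.48, 0.26 → sum = 2.6
V_4 = 2.6 / l_4 = 2.6 / 0.3 = 8.666667… → 8.67

8.67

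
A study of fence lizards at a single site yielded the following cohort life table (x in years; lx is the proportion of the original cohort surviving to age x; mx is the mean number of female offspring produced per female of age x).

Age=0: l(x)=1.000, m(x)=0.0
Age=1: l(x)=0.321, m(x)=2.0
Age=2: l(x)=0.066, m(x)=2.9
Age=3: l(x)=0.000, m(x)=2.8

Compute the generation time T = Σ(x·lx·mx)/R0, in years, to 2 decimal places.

1.23

lx·mx: 0, 0.642, 0.1914, 0 → R0 = 0.8334
x·lx·mx: 0, 0.642, 0.3828, 0 → Σ = 1.0248
T = 1.0248 / 0.8334 = 1.229662… → 1.23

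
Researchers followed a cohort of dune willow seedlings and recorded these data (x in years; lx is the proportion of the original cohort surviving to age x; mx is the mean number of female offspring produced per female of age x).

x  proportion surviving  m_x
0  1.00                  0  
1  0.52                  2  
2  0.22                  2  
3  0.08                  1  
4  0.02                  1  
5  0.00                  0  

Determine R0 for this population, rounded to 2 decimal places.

1.58

lx·mx by age: 0, 1.04, 0.44, 0.08, 0.02, 0
R0 = Σ lx·mx = 1.58 → 1.58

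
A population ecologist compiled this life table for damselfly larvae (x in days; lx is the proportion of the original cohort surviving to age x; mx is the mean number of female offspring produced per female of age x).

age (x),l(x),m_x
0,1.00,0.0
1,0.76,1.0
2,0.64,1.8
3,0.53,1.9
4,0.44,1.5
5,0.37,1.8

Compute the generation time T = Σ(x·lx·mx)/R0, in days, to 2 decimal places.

lx·mx: 0, 0.76, 1.152, 1.007, 0.66, 0.666 → R0 = 4.245
x·lx·mx: 0, 0.76, 2.304, 3.021, 2.64, 3.33 → Σ = 12.055
T = 12.055 / 4.245 = 2.839812… → 2.84

2.84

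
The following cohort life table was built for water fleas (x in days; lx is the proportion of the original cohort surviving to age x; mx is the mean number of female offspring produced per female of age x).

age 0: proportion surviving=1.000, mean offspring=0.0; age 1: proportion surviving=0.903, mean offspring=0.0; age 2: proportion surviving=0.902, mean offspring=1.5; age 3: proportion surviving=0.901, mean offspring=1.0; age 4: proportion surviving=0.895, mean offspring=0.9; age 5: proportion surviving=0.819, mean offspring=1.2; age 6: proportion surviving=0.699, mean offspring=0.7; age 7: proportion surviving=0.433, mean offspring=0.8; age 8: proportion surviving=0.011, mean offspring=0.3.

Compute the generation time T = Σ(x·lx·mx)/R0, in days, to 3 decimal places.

lx·mx: 0, 0, 1.353, 0.901, 0.8055, 0.9828, 0.4893, 0.3464, 0.0033 → R0 = 4.8813
x·lx·mx: 0, 0, 2.706, 2.703, 3.222, 4.914, 2.9358, 2.4248, 0.0264 → Σ = 18.932
T = 18.932 / 4.8813 = 3.878475… → 3.878

3.878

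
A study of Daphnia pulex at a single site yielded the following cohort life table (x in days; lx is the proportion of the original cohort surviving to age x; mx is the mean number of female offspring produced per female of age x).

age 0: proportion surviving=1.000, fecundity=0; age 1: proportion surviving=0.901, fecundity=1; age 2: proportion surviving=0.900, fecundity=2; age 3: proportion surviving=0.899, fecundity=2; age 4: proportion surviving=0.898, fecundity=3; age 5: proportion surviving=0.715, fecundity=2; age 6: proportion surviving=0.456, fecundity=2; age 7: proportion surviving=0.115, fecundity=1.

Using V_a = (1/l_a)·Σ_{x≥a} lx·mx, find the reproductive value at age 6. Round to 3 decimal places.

lx·mx for x ≥ 6: 0.912, 0.115 → sum = 1.027
V_6 = 1.027 / l_6 = 1.027 / 0.456 = 2.252193… → 2.252

2.252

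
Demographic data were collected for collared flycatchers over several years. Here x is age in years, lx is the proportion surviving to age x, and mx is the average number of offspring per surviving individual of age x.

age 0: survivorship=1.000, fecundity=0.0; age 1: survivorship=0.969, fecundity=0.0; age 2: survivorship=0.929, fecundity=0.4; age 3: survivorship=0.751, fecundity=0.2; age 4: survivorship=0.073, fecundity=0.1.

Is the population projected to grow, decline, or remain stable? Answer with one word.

R0 = Σ lx·mx = 0 + 0 + 0.3716 + 0.1502 + 0.0073 = 0.5291
R0 < 1, so the population is declining.

declining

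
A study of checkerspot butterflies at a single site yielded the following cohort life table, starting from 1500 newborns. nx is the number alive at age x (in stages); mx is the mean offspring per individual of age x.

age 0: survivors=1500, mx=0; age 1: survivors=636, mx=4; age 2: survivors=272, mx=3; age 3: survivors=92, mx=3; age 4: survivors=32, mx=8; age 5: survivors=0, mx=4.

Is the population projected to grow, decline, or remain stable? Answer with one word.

lx = nx/n0 = nx/1500: 1, 0.424, 0.18133…, 0.06133…, 0.02133…, 0
R0 = Σ lx·mx = 0 + 1.696 + 0.544… + 0.184… + 0.170667… + 0 = 2.594667…
R0 > 1, so the population is growing.

growing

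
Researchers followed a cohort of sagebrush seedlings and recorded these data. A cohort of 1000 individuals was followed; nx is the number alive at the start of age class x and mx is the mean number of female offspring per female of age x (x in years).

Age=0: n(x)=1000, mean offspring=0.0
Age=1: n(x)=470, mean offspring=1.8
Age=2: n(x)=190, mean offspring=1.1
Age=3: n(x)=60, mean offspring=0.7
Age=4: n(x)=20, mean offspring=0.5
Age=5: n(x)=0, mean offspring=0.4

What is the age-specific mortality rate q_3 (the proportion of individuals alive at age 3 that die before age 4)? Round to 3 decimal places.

0.667

lx = nx/n0 = nx/1000: 1, 0.47, 0.19, 0.06, 0.02, 0
q_3 = (l_3 − l_4) / l_3 = (0.06 − 0.02) / 0.06
     = 0.04 / 0.06 = 0.666667… → 0.667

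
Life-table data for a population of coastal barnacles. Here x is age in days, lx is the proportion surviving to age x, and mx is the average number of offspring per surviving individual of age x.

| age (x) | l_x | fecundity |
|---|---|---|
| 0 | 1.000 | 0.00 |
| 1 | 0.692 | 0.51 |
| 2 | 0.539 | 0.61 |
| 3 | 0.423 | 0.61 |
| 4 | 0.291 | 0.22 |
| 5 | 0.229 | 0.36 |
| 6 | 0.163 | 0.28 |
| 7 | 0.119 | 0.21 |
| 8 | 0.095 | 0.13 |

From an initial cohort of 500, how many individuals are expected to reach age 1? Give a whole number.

346

Expected survivors = N0 · l_1 = 500 × 0.692 = 346 → 346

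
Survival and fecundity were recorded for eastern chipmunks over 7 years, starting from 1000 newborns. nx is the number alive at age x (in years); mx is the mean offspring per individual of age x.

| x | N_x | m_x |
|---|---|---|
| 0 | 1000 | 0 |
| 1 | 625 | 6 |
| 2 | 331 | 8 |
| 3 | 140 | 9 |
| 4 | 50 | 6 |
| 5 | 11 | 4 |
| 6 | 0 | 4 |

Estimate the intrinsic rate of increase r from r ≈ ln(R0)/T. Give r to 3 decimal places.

1.168

lx = nx/n0 = nx/1000: 1, 0.625, 0.331, 0.14, 0.05, 0.011, 0
R0 = Σ lx·mx = 0 + 3.75 + 2.648 + 1.26 + 0.3 + 0.044 + 0 = 8.002
Σ x·lx·mx = 14.246; T = 14.246/8.002 = 1.7803…
r ≈ ln(R0)/T = ln(8.002)/1.7803… = 1.16817… → 1.168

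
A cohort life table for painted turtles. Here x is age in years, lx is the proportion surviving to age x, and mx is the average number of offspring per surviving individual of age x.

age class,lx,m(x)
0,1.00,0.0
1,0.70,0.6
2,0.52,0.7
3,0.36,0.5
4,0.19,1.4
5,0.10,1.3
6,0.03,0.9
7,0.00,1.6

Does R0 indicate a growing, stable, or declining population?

growing

R0 = Σ lx·mx = 0 + 0.42 + 0.364 + 0.18 + 0.266 + 0.13 + 0.027 + 0 = 1.387
R0 > 1, so the population is growing.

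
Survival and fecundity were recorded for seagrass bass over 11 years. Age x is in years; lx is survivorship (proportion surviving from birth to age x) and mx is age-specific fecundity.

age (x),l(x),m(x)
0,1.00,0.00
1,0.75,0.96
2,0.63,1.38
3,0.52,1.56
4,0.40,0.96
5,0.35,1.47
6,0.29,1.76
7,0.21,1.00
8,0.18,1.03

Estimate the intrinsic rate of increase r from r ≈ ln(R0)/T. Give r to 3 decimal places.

R0 = Σ lx·mx = 0 + 0.72 + 0.8694 + 0.8112 + 0.384 + 0.5145 + 0.5104 + 0.21 + 0.1854 = 4.2049
Σ x·lx·mx = 15.0165; T = 15.0165/4.2049 = 3.57119…
r ≈ ln(R0)/T = ln(4.2049)/3.57119… = 0.40218… → 0.402

0.402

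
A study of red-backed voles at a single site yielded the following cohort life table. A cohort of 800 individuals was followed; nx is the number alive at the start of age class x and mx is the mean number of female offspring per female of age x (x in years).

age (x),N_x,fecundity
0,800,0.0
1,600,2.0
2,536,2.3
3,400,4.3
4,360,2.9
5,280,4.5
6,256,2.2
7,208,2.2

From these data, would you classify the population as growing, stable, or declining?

lx = nx/n0 = nx/800: 1, 0.75, 0.67, 0.5, 0.45, 0.35, 0.32, 0.26
R0 = Σ lx·mx = 0 + 1.5 + 1.541 + 2.15 + 1.305 + 1.575 + 0.704 + 0.572 = 9.347
R0 > 1, so the population is growing.

growing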